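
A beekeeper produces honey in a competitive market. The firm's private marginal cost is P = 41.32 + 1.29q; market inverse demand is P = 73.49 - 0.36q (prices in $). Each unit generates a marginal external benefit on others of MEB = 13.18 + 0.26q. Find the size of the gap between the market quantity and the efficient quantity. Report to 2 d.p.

Market equilibrium (private): 41.32 + 1.29q = 73.49 - 0.36q → q_m = 19.4970.
Social marginal cost = private MC − MEB = 28.14 + 1.03q.
Set SMC = demand: 28.14 + 1.03q = 73.49 - 0.36q → q* = 32.6259.
Gap = |19.4970 − 32.6259| = 13.1289.

13.13 units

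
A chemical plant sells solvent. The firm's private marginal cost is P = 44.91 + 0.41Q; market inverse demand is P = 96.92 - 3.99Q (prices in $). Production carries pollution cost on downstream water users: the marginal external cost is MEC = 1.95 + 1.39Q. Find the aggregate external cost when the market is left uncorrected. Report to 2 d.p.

Market equilibrium (private): 44.91 + 0.41Q = 96.92 - 3.99Q → Q_m = 11.8205.
Total external cost = ∫₀^{Q_m} (1.95 + 1.39Q) dQ = 1.95×11.8205 + ½×1.39×11.8205² = 120.1583.

$120.16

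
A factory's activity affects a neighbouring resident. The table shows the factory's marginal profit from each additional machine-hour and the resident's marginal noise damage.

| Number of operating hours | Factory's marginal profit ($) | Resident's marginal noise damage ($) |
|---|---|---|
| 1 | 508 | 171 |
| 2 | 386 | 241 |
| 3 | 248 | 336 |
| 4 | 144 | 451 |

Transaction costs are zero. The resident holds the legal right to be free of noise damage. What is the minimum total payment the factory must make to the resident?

$412

Efficient level: marginal profit ≥ marginal noise damage through level 2, so k* = 2.
With the resident holding the right, the factory must at least compensate total damage at k*: 171 + 241 = 412.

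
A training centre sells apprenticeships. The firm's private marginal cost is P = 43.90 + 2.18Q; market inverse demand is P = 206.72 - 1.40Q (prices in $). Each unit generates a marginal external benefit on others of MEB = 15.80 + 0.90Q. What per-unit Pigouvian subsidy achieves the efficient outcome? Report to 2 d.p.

subsidy = $75.78 per unit

Social marginal cost = private MC − MEB = 28.10 + 1.28Q.
Set SMC = demand: 28.10 + 1.28Q = 206.72 - 1.40Q → Q* = 66.6493.
The Pigouvian subsidy equals MEB at Q*: 15.80 + 0.90×66.6493 = 75.7844.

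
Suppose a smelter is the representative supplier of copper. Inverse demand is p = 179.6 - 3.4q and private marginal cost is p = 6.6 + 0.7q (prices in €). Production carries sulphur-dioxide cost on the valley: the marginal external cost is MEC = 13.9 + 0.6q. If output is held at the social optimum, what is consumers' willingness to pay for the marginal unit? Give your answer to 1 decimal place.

P = €64.5

Social marginal cost = private MC + MEC = 20.5 + 1.3q.
Set SMC = demand: 20.5 + 1.3q = 179.6 - 3.4q → q* = 33.8511.
Consumer price on the demand curve at q*: 179.6 − 3.4×33.8511 = 64.5063.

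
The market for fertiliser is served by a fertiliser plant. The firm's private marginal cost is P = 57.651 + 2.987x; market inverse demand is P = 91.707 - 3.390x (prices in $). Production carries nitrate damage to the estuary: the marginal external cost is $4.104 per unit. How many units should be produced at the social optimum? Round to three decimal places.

Social marginal cost = private MC + MEC = 61.755 + 2.987x.
Set SMC = demand: 61.755 + 2.987x = 91.707 - 3.390x → x* = 4.6969.

x* = 4.697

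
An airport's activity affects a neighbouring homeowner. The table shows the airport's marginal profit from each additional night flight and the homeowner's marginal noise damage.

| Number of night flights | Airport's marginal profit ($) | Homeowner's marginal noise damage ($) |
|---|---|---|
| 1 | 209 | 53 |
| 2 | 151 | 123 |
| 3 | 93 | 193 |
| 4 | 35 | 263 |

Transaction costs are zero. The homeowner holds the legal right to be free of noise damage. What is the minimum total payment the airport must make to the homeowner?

Efficient level: marginal profit ≥ marginal noise damage through level 2, so k* = 2.
With the homeowner holding the right, the airport must at least compensate total damage at k*: 53 + 123 = 176.

$176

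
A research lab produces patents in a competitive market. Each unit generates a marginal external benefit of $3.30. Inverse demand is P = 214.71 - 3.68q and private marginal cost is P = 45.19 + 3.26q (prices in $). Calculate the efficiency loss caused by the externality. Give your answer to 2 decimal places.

Market equilibrium (private): 45.19 + 3.26q = 214.71 - 3.68q → q_m = 24.4265.
Social marginal cost = private MC − MEB = 41.89 + 3.26q.
Set SMC = demand: 41.89 + 3.26q = 214.71 - 3.68q → q* = 24.9020.
Between q* and q_m the wedge demand − SMC runs linearly from 0 to MEB(q_m), so the loss is a triangle.
DWL = ½ × 0.4755 × 3.3000 = 0.7846.

DWL = $0.78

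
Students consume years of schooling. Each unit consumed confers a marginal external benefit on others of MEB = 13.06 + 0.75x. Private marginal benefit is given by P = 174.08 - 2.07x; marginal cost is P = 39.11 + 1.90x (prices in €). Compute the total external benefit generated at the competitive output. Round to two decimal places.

€877.44

Market equilibrium (private): 39.11 + 1.90x = 174.08 - 2.07x → x_m = 33.9975.
Total external benefit = ∫₀^{x_m} (13.06 + 0.75x) dx = 13.06×33.9975 + ½×0.75×33.9975² = 877.4436.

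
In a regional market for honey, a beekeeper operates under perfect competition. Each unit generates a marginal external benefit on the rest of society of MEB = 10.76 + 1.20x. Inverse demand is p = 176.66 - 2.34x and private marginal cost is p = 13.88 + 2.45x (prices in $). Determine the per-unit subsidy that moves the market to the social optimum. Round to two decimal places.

subsidy = $68.77 per unit

Social marginal cost = private MC − MEB = 3.12 + 1.25x.
Set SMC = demand: 3.12 + 1.25x = 176.66 - 2.34x → x* = 48.3398.
The Pigouvian subsidy equals MEB at x*: 10.76 + 1.20×48.3398 = 68.7678.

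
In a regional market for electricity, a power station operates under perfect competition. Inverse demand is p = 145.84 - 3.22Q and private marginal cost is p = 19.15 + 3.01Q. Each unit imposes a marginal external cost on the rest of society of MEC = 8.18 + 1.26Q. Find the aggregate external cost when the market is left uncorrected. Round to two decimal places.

426.87

Market equilibrium (private): 19.15 + 3.01Q = 145.84 - 3.22Q → Q_m = 20.3355.
Total external cost = ∫₀^{Q_m} (8.18 + 1.26Q) dQ = 8.18×20.3355 + ½×1.26×20.3355² = 426.8699.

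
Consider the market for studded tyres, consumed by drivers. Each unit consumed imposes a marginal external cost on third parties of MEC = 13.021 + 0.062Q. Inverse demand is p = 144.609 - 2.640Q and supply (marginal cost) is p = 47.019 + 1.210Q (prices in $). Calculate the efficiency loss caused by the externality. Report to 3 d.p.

Market equilibrium (private): 47.019 + 1.210Q = 144.609 - 2.640Q → Q_m = 25.3481.
Social marginal benefit = demand − MEC = 131.588 - 2.702Q.
Set SMB = MC: 131.588 - 2.702Q = 47.019 + 1.210Q → Q* = 21.6178.
Height of the DWL triangle at Q_m is MC(Q_m) − SMB(Q_m) = MEC(Q_m) = 14.5926.
DWL = ½ × 3.7303 × 14.5926 = 27.2174.

DWL = $27.217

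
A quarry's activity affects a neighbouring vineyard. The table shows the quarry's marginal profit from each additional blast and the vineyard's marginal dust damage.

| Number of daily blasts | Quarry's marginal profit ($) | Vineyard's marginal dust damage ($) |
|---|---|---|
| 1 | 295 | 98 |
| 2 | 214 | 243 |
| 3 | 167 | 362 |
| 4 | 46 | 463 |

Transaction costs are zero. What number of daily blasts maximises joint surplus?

Bargaining reaches the level where marginal profit last exceeds marginal dust damage.
That holds through level 1 (295 ≥ 98) but not at 2 (214 < 243).

1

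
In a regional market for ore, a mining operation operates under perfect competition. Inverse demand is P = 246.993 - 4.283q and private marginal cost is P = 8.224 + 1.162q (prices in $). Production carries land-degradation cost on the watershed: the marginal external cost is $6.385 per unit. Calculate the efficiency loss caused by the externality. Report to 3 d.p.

DWL = $3.744

Market equilibrium (private): 8.224 + 1.162q = 246.993 - 4.283q → q_m = 43.8511.
Social marginal cost = private MC + MEC = 14.609 + 1.162q.
Set SMC = demand: 14.609 + 1.162q = 246.993 - 4.283q → q* = 42.6784.
Height of the DWL triangle at q_m is SMC(q_m) − demand(q_m) = MEC(q_m) = 6.3850.
DWL = ½ × 1.1727 × 6.3850 = 3.7438.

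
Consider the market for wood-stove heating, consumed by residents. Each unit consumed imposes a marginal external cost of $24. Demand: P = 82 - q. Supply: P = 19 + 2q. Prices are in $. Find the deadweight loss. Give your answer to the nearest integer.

DWL = $96

Market equilibrium (private): 19 + 2q = 82 - q → q_m = 21.0000.
Social marginal benefit = demand − MEC = 58 - q.
Set SMB = MC: 58 - q = 19 + 2q → q* = 13.0000.
The welfare-loss triangle has base |q_m − q*| and height MEC(q_m) (the vertical gap between SMB and MC is zero at q* and MEC at q_m).
DWL = ½ × 8.0000 × 24.0000 = 96.0000.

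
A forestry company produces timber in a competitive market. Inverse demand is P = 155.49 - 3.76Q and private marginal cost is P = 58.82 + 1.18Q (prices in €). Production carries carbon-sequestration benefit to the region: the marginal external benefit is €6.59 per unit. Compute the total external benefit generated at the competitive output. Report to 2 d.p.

€128.96

Market equilibrium (private): 58.82 + 1.18Q = 155.49 - 3.76Q → Q_m = 19.5688.
Total external benefit = MEB × Q_m = 6.59 × 19.5688 = 128.9584.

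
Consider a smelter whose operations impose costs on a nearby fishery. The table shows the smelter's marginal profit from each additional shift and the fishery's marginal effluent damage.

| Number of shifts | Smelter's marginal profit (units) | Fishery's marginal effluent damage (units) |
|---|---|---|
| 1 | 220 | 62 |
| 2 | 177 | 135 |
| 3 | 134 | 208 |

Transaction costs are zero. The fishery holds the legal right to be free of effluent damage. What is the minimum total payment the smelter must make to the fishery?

197

Efficient level: marginal profit ≥ marginal effluent damage through level 2, so k* = 2.
With the fishery holding the right, the smelter must at least compensate total damage at k*: 62 + 135 = 197.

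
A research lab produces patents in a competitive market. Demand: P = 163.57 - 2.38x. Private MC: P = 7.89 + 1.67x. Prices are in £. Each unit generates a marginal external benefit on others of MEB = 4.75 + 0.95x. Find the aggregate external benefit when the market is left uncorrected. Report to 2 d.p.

Market equilibrium (private): 7.89 + 1.67x = 163.57 - 2.38x → x_m = 38.4395.
Total external benefit = ∫₀^{x_m} (4.75 + 0.95x) dx = 4.75×38.4395 + ½×0.95×38.4395² = 884.4453.

£884.45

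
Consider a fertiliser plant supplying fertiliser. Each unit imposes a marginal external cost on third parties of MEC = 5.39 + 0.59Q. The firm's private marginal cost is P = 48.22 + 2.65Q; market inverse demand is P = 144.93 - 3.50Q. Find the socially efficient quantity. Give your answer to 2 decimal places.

Social marginal cost = private MC + MEC = 53.61 + 3.24Q.
Set SMC = demand: 53.61 + 3.24Q = 144.93 - 3.50Q → Q* = 13.5490.

Q* = 13.55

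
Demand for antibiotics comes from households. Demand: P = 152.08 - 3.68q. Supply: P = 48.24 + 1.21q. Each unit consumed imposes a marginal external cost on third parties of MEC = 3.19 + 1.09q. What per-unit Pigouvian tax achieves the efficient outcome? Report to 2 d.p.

tax = 21.54 per unit

Social marginal benefit = demand − MEC = 148.89 - 4.77q.
Set SMB = MC: 148.89 - 4.77q = 48.24 + 1.21q → q* = 16.8311.
The Pigouvian tax equals MEC at q*: 3.19 + 1.09×16.8311 = 21.5359.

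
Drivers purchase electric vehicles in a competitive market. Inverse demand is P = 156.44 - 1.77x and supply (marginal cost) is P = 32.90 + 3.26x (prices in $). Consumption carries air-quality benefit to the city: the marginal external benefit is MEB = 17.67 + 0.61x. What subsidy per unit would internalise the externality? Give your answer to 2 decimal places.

Social marginal benefit = demand + MEB = 174.11 - 1.16x.
Set SMB = MC: 174.11 - 1.16x = 32.90 + 3.26x → x* = 31.9480.
The Pigouvian subsidy equals MEB at x*: 17.67 + 0.61×31.9480 = 37.1583.

subsidy = $37.16 per unit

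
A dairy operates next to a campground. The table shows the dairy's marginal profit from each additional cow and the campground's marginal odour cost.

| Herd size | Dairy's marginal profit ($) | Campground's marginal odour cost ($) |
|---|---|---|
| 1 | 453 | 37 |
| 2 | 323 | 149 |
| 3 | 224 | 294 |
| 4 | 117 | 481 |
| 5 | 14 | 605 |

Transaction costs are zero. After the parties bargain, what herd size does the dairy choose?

Bargaining reaches the level where marginal profit last exceeds marginal odour cost.
That holds through level 2 (323 ≥ 149) but not at 3 (224 < 294).

2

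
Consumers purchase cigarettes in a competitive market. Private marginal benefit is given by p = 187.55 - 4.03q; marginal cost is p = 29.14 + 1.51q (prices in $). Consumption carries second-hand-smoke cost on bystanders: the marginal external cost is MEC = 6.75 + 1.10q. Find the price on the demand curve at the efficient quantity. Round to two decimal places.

P = $95.50

Social marginal benefit = demand − MEC = 180.80 - 5.13q.
Set SMB = MC: 180.80 - 5.13q = 29.14 + 1.51q → q* = 22.8404.
Consumer price on the demand curve at q*: 187.55 − 4.03×22.8404 = 95.5032.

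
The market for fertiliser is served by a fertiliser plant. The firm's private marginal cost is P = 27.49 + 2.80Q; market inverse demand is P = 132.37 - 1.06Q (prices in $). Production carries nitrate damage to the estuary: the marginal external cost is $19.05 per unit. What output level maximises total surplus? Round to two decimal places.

Q* = 22.24

Social marginal cost = private MC + MEC = 46.54 + 2.80Q.
Set SMC = demand: 46.54 + 2.80Q = 132.37 - 1.06Q → Q* = 22.2358.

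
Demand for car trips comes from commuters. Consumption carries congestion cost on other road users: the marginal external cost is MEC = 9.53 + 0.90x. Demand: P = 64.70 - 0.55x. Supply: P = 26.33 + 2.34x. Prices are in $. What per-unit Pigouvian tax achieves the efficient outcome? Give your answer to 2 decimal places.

Social marginal benefit = demand − MEC = 55.17 - 1.45x.
Set SMB = MC: 55.17 - 1.45x = 26.33 + 2.34x → x* = 7.6095.
The Pigouvian tax equals MEC at x*: 9.53 + 0.90×7.6095 = 16.3786.

tax = $16.38 per unit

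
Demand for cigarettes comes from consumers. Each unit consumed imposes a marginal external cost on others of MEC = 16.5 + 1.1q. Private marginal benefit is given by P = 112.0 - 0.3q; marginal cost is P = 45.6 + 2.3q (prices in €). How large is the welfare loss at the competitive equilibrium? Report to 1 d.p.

Market equilibrium (private): 45.6 + 2.3q = 112.0 - 0.3q → q_m = 25.5385.
Social marginal benefit = demand − MEC = 95.5 - 1.4q.
Set SMB = MC: 95.5 - 1.4q = 45.6 + 2.3q → q* = 13.4865.
Height of the DWL triangle at q_m is MC(q_m) − SMB(q_m) = MEC(q_m) = 44.5923.
DWL = ½ × 12.0520 × 44.5923 = 268.7132.

DWL = €268.7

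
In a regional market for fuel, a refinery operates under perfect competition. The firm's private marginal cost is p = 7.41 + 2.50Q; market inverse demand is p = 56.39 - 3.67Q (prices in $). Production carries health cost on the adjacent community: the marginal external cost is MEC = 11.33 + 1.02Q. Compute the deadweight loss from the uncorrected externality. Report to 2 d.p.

DWL = $26.25

Market equilibrium (private): 7.41 + 2.50Q = 56.39 - 3.67Q → Q_m = 7.9384.
Social marginal cost = private MC + MEC = 18.74 + 3.52Q.
Set SMC = demand: 18.74 + 3.52Q = 56.39 - 3.67Q → Q* = 5.2364.
The loss is the area between SMC and demand from Q* to Q_m; with linear curves that's a triangle of height MEC(Q_m).
DWL = ½ × 2.7020 × 19.4272 = 26.2461.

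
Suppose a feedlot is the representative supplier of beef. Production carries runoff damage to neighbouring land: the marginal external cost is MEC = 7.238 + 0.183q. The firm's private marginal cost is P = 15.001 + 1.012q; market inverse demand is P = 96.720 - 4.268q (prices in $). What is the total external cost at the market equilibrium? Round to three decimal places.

Market equilibrium (private): 15.001 + 1.012q = 96.720 - 4.268q → q_m = 15.4771.
Total external cost = ∫₀^{q_m} (7.238 + 0.183q) dq = 7.238×15.4771 + ½×0.183×15.4771² = 133.9412.

$133.941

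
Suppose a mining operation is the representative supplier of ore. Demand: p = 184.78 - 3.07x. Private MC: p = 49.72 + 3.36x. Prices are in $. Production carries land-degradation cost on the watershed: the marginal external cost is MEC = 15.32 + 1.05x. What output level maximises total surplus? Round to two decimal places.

Social marginal cost = private MC + MEC = 65.04 + 4.41x.
Set SMC = demand: 65.04 + 4.41x = 184.78 - 3.07x → x* = 16.0080.

x* = 16.01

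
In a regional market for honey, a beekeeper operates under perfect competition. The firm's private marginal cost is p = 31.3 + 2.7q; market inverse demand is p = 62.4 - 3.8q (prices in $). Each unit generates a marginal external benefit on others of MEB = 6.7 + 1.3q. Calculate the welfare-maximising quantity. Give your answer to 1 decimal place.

q* = 7.3

Social marginal cost = private MC − MEB = 24.6 + 1.4q.
Set SMC = demand: 24.6 + 1.4q = 62.4 - 3.8q → q* = 7.2692.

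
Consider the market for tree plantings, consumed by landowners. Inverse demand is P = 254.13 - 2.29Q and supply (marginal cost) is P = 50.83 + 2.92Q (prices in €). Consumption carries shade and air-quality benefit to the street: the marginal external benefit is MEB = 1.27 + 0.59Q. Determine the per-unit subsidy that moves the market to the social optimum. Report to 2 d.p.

subsidy = €27.39 per unit

Social marginal benefit = demand + MEB = 255.40 - 1.70Q.
Set SMB = MC: 255.40 - 1.70Q = 50.83 + 2.92Q → Q* = 44.2792.
The Pigouvian subsidy equals MEB at Q*: 1.27 + 0.59×44.2792 = 27.3947.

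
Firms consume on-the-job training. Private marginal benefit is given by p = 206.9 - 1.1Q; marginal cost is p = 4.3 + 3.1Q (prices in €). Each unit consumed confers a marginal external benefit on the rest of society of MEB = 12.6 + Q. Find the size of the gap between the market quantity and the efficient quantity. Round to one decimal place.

Market equilibrium (private): 4.3 + 3.1Q = 206.9 - 1.1Q → Q_m = 48.2381.
Social marginal benefit = demand + MEB = 219.5 - 0.1Q.
Set SMB = MC: 219.5 - 0.1Q = 4.3 + 3.1Q → Q* = 67.2500.
Gap = |48.2381 − 67.2500| = 19.0119.

19.0 units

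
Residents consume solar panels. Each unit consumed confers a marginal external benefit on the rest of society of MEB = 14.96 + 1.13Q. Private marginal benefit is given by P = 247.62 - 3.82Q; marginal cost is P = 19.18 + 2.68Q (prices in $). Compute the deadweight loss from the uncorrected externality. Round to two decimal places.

Market equilibrium (private): 19.18 + 2.68Q = 247.62 - 3.82Q → Q_m = 35.1446.
Social marginal benefit = demand + MEB = 262.58 - 2.69Q.
Set SMB = MC: 262.58 - 2.69Q = 19.18 + 2.68Q → Q* = 45.3259.
The loss is the area between SMB and MC from Q* to Q_m; with linear curves that's a triangle of height MEB(Q_m).
DWL = ½ × 10.1813 × 54.6734 = 278.3231.

DWL = $278.32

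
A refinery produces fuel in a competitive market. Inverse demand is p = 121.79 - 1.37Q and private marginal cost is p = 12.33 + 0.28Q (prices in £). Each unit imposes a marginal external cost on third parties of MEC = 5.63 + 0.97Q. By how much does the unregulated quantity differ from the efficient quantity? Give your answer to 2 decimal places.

Market equilibrium (private): 12.33 + 0.28Q = 121.79 - 1.37Q → Q_m = 66.3394.
Social marginal cost = private MC + MEC = 17.96 + 1.25Q.
Set SMC = demand: 17.96 + 1.25Q = 121.79 - 1.37Q → Q* = 39.6298.
Gap = |66.3394 − 39.6298| = 26.7096.

26.71 units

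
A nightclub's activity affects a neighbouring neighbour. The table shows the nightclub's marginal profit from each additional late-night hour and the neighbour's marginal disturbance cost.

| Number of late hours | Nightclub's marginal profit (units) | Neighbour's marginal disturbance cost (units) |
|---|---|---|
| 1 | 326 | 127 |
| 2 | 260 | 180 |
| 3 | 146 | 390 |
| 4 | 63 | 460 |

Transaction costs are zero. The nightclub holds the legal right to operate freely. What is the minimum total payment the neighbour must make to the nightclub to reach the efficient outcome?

209

Left alone the nightclub would choose level 4 (marginal profit stays positive).
Efficient level: k* = 2 (marginal profit ≥ marginal disturbance cost through 2).
The neighbour must at least cover the nightclub's forgone profit from cutting 4→2: 146 + 63 = 209.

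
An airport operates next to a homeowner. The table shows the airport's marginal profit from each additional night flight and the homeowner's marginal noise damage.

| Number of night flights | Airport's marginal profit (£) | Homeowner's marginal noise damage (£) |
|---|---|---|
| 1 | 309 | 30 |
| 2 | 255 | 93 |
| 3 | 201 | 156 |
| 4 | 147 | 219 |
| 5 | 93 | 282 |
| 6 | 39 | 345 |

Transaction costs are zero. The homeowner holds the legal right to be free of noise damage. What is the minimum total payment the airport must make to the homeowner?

Efficient level: marginal profit ≥ marginal noise damage through level 3, so k* = 3.
With the homeowner holding the right, the airport must at least compensate total damage at k*: 30 + 93 + 156 = 279.

£279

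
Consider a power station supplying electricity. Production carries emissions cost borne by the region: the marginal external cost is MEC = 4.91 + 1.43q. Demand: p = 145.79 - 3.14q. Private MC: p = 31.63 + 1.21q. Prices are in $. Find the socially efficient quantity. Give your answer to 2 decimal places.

Social marginal cost = private MC + MEC = 36.54 + 2.64q.
Set SMC = demand: 36.54 + 2.64q = 145.79 - 3.14q → q* = 18.9014.

q* = 18.90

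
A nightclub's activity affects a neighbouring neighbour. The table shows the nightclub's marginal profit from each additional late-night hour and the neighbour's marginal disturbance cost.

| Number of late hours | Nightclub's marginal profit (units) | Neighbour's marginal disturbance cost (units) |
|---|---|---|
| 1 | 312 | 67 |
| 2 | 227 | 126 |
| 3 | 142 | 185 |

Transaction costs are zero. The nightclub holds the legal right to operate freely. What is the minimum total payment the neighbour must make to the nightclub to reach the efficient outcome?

142

Left alone the nightclub would choose level 3 (marginal profit stays positive).
Efficient level: k* = 2 (marginal profit ≥ marginal disturbance cost through 2).
The neighbour must at least cover the nightclub's forgone profit from cutting 3→2: 142 = 142.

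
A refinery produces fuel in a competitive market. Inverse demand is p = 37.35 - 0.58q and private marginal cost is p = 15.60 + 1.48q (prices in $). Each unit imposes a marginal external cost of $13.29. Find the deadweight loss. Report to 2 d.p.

DWL = $42.87

Market equilibrium (private): 15.60 + 1.48q = 37.35 - 0.58q → q_m = 10.5583.
Social marginal cost = private MC + MEC = 28.89 + 1.48q.
Set SMC = demand: 28.89 + 1.48q = 37.35 - 0.58q → q* = 4.1068.
The loss is the area between SMC and demand from q* to q_m; with linear curves that's a triangle of height MEC(q_m).
DWL = ½ × 6.4515 × 13.2900 = 42.8702.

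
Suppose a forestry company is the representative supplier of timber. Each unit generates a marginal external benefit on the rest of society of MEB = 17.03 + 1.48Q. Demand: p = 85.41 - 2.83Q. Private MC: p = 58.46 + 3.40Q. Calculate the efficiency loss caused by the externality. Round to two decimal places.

Market equilibrium (private): 58.46 + 3.40Q = 85.41 - 2.83Q → Q_m = 4.3258.
Social marginal cost = private MC − MEB = 41.43 + 1.92Q.
Set SMC = demand: 41.43 + 1.92Q = 85.41 - 2.83Q → Q* = 9.2589.
Between Q* and Q_m the wedge demand − SMC runs linearly from 0 to MEB(Q_m), so the loss is a triangle.
DWL = ½ × 4.9331 × 23.4322 = 57.7967.

DWL = 57.80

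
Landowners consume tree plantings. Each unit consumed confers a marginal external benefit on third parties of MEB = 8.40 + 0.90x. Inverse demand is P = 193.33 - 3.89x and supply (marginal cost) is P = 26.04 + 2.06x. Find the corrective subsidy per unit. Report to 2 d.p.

Social marginal benefit = demand + MEB = 201.73 - 2.99x.
Set SMB = MC: 201.73 - 2.99x = 26.04 + 2.06x → x* = 34.7901.
The Pigouvian subsidy equals MEB at x*: 8.40 + 0.90×34.7901 = 39.7111.

subsidy = 39.71 per unit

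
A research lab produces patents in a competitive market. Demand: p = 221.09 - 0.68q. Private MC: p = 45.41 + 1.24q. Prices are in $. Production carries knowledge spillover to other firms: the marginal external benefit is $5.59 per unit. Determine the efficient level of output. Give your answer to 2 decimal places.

q* = 94.41

Social marginal cost = private MC − MEB = 39.82 + 1.24q.
Set SMC = demand: 39.82 + 1.24q = 221.09 - 0.68q → q* = 94.4115.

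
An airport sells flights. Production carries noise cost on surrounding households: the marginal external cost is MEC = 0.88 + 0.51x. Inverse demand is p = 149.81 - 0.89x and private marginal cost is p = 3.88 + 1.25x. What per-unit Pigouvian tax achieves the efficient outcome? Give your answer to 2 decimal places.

tax = 28.80 per unit

Social marginal cost = private MC + MEC = 4.76 + 1.76x.
Set SMC = demand: 4.76 + 1.76x = 149.81 - 0.89x → x* = 54.7358.
The Pigouvian tax equals MEC at x*: 0.88 + 0.51×54.7358 = 28.7953.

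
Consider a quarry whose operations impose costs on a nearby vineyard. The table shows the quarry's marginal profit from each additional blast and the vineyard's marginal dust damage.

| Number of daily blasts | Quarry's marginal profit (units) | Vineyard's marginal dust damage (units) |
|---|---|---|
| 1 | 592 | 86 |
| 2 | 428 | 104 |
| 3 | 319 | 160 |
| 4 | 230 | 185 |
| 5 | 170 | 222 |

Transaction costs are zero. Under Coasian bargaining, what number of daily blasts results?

4

Bargaining reaches the level where marginal profit last exceeds marginal dust damage.
That holds through level 4 (230 ≥ 185) but not at 5 (170 < 222).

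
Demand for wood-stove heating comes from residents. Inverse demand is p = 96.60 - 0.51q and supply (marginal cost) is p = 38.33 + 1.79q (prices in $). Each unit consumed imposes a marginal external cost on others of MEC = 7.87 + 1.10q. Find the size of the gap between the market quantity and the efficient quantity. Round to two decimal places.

10.51 units

Market equilibrium (private): 38.33 + 1.79q = 96.60 - 0.51q → q_m = 25.3348.
Social marginal benefit = demand − MEC = 88.73 - 1.61q.
Set SMB = MC: 88.73 - 1.61q = 38.33 + 1.79q → q* = 14.8235.
Gap = |25.3348 − 14.8235| = 10.5113.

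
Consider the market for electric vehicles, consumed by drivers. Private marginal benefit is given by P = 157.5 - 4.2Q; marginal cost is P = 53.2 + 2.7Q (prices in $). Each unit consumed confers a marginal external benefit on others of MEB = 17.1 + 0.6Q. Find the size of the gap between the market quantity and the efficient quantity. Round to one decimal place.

Market equilibrium (private): 53.2 + 2.7Q = 157.5 - 4.2Q → Q_m = 15.1159.
Social marginal benefit = demand + MEB = 174.6 - 3.6Q.
Set SMB = MC: 174.6 - 3.6Q = 53.2 + 2.7Q → Q* = 19.2698.
Gap = |15.1159 − 19.2698| = 4.1539.

4.2 units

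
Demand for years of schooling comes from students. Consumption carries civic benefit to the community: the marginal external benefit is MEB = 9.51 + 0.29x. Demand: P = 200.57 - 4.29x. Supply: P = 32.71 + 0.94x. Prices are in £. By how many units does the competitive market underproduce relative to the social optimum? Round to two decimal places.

Market equilibrium (private): 32.71 + 0.94x = 200.57 - 4.29x → x_m = 32.0956.
Social marginal benefit = demand + MEB = 210.08 - 4.00x.
Set SMB = MC: 210.08 - 4.00x = 32.71 + 0.94x → x* = 35.9049.
Gap = |32.0956 − 35.9049| = 3.8093.

3.81 units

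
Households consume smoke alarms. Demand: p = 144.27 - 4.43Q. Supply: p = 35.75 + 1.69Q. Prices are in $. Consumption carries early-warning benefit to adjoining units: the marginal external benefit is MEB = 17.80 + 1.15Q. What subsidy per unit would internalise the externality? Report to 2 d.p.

subsidy = $47.03 per unit

Social marginal benefit = demand + MEB = 162.07 - 3.28Q.
Set SMB = MC: 162.07 - 3.28Q = 35.75 + 1.69Q → Q* = 25.4165.
The Pigouvian subsidy equals MEB at Q*: 17.80 + 1.15×25.4165 = 47.0290.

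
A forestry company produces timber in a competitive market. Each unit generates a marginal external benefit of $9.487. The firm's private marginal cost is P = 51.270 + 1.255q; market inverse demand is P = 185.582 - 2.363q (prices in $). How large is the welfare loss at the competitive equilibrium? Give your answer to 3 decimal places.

Market equilibrium (private): 51.270 + 1.255q = 185.582 - 2.363q → q_m = 37.1233.
Social marginal cost = private MC − MEB = 41.783 + 1.255q.
Set SMC = demand: 41.783 + 1.255q = 185.582 - 2.363q → q* = 39.7454.
Height of the DWL triangle at q_m is demand(q_m) − SMC(q_m) = MEB(q_m) = 9.4870.
DWL = ½ × 2.6221 × 9.4870 = 12.4379.

DWL = $12.438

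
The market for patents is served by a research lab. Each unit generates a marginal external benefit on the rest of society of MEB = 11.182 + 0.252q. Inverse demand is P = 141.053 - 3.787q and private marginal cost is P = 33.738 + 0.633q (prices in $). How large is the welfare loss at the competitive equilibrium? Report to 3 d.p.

Market equilibrium (private): 33.738 + 0.633q = 141.053 - 3.787q → q_m = 24.2794.
Social marginal cost = private MC − MEB = 22.556 + 0.381q.
Set SMC = demand: 22.556 + 0.381q = 141.053 - 3.787q → q* = 28.4302.
Height of the DWL triangle at q_m is demand(q_m) − SMC(q_m) = MEB(q_m) = 17.3004.
DWL = ½ × 4.1508 × 17.3004 = 35.9053.

DWL = $35.905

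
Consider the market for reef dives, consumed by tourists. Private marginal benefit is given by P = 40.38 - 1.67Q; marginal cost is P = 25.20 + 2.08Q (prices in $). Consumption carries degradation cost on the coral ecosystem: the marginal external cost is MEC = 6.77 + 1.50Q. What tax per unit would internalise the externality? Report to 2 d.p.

Social marginal benefit = demand − MEC = 33.61 - 3.17Q.
Set SMB = MC: 33.61 - 3.17Q = 25.20 + 2.08Q → Q* = 1.6019.
The Pigouvian tax equals MEC at Q*: 6.77 + 1.50×1.6019 = 9.1729.

tax = $9.17 per unit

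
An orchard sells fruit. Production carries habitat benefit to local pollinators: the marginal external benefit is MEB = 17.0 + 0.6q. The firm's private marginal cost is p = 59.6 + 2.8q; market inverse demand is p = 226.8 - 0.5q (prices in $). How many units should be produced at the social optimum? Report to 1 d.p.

q* = 68.2

Social marginal cost = private MC − MEB = 42.6 + 2.2q.
Set SMC = demand: 42.6 + 2.2q = 226.8 - 0.5q → q* = 68.2222.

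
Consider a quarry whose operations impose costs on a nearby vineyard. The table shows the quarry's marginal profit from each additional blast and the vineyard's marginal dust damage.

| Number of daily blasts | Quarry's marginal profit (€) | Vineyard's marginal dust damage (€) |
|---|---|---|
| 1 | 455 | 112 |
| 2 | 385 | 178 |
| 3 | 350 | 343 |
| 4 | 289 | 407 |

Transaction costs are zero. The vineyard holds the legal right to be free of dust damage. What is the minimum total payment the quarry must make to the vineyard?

Efficient level: marginal profit ≥ marginal dust damage through level 3, so k* = 3.
With the vineyard holding the right, the quarry must at least compensate total damage at k*: 112 + 178 + 343 = 633.

€633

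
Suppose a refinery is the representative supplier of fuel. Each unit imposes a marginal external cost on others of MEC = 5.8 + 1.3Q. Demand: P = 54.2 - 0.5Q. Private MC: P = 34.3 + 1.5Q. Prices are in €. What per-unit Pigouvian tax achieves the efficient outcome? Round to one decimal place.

tax = €11.4 per unit

Social marginal cost = private MC + MEC = 40.1 + 2.8Q.
Set SMC = demand: 40.1 + 2.8Q = 54.2 - 0.5Q → Q* = 4.2727.
The Pigouvian tax equals MEC at Q*: 5.8 + 1.3×4.2727 = 11.3545.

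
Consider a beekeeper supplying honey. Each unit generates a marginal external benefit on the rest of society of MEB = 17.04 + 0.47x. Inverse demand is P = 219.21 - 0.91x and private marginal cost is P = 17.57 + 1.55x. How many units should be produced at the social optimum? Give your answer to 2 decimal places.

Social marginal cost = private MC − MEB = 0.53 + 1.08x.
Set SMC = demand: 0.53 + 1.08x = 219.21 - 0.91x → x* = 109.8894.

x* = 109.89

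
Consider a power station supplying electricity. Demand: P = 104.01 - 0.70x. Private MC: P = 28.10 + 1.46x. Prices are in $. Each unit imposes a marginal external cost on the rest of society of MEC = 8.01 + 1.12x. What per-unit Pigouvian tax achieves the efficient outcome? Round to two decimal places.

tax = $31.20 per unit

Social marginal cost = private MC + MEC = 36.11 + 2.58x.
Set SMC = demand: 36.11 + 2.58x = 104.01 - 0.70x → x* = 20.7012.
The Pigouvian tax equals MEC at x*: 8.01 + 1.12×20.7012 = 31.1953.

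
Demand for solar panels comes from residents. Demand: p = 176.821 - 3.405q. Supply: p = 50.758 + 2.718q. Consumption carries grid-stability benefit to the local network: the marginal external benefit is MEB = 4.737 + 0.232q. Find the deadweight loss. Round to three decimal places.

Market equilibrium (private): 50.758 + 2.718q = 176.821 - 3.405q → q_m = 20.5884.
Social marginal benefit = demand + MEB = 181.558 - 3.173q.
Set SMB = MC: 181.558 - 3.173q = 50.758 + 2.718q → q* = 22.2034.
The welfare-loss triangle has base |q_m − q*| and height MEB(q_m) (the vertical gap between SMB and MC is zero at q* and MEB at q_m).
DWL = ½ × 1.6150 × 9.5135 = 7.6822.

DWL = 7.682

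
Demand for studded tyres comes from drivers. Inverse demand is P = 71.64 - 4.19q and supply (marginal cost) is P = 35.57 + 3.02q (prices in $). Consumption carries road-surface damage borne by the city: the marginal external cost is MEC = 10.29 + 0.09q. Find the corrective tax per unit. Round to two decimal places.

Social marginal benefit = demand − MEC = 61.35 - 4.28q.
Set SMB = MC: 61.35 - 4.28q = 35.57 + 3.02q → q* = 3.5315.
The Pigouvian tax equals MEC at q*: 10.29 + 0.09×3.5315 = 10.6078.

tax = $10.61 per unit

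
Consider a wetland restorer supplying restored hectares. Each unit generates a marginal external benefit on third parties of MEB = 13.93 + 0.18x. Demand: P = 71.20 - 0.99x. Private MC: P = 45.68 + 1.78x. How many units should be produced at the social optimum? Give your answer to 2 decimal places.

x* = 15.23

Social marginal cost = private MC − MEB = 31.75 + 1.60x.
Set SMC = demand: 31.75 + 1.60x = 71.20 - 0.99x → x* = 15.2317.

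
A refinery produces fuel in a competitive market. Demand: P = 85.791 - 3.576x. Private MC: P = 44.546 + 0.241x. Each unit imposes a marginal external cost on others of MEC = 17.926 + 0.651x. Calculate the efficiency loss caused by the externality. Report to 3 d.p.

Market equilibrium (private): 44.546 + 0.241x = 85.791 - 3.576x → x_m = 10.8056.
Social marginal cost = private MC + MEC = 62.472 + 0.892x.
Set SMC = demand: 62.472 + 0.892x = 85.791 - 3.576x → x* = 5.2191.
The loss is the area between SMC and demand from x* to x_m; with linear curves that's a triangle of height MEC(x_m).
DWL = ½ × 5.5865 × 24.9604 = 69.7206.

DWL = 69.721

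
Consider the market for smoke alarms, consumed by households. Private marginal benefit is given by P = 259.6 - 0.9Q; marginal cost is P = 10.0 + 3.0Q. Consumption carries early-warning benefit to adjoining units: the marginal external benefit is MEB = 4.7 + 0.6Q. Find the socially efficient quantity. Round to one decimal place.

Social marginal benefit = demand + MEB = 264.3 - 0.3Q.
Set SMB = MC: 264.3 - 0.3Q = 10.0 + 3.0Q → Q* = 77.0606.

Q* = 77.1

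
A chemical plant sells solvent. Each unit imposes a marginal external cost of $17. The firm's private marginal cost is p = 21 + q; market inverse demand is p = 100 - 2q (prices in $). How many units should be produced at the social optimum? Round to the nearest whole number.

Social marginal cost = private MC + MEC = 38 + q.
Set SMC = demand: 38 + q = 100 - 2q → q* = 20.6667.

q* = 21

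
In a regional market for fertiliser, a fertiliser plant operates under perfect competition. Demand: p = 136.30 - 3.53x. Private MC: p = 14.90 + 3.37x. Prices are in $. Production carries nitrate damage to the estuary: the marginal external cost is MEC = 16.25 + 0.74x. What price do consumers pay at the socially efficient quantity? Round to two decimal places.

Social marginal cost = private MC + MEC = 31.15 + 4.11x.
Set SMC = demand: 31.15 + 4.11x = 136.30 - 3.53x → x* = 13.7631.
Consumer price on the demand curve at x*: 136.30 − 3.53×13.7631 = 87.7163.

P = $87.72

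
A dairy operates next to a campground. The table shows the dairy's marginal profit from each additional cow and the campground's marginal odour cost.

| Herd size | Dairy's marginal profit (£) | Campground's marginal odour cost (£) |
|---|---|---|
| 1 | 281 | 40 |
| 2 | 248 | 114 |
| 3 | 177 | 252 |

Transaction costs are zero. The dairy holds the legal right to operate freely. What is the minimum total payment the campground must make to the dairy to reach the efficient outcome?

Left alone the dairy would choose level 3 (marginal profit stays positive).
Efficient level: k* = 2 (marginal profit ≥ marginal odour cost through 2).
The campground must at least cover the dairy's forgone profit from cutting 3→2: 177 = 177.

£177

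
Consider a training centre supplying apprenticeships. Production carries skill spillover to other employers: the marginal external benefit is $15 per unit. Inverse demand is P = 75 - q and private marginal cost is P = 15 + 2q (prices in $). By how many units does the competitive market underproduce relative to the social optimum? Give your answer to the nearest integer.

Market equilibrium (private): 15 + 2q = 75 - q → q_m = 20.0000.
Social marginal cost = private MC − MEB = 0 + 2q.
Set SMC = demand: 0 + 2q = 75 - q → q* = 25.0000.
Gap = |20.0000 − 25.0000| = 5.0000.

5 units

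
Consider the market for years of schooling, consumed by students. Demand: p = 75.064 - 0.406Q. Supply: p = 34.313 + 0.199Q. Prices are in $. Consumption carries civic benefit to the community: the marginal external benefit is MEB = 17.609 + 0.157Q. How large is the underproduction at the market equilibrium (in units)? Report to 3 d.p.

Market equilibrium (private): 34.313 + 0.199Q = 75.064 - 0.406Q → Q_m = 67.3570.
Social marginal benefit = demand + MEB = 92.673 - 0.249Q.
Set SMB = MC: 92.673 - 0.249Q = 34.313 + 0.199Q → Q* = 130.2679.
Gap = |67.3570 − 130.2679| = 62.9109.

62.911 units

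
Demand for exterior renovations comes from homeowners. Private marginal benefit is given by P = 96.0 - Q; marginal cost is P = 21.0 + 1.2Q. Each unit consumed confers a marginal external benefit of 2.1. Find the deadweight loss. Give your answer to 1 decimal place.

Market equilibrium (private): 21.0 + 1.2Q = 96.0 - Q → Q_m = 34.0909.
Social marginal benefit = demand + MEB = 98.1 - Q.
Set SMB = MC: 98.1 - Q = 21.0 + 1.2Q → Q* = 35.0455.
The loss is the area between SMB and MC from Q* to Q_m; with linear curves that's a triangle of height MEB(Q_m).
DWL = ½ × 0.9546 × 2.1000 = 1.0023.

DWL = 1.0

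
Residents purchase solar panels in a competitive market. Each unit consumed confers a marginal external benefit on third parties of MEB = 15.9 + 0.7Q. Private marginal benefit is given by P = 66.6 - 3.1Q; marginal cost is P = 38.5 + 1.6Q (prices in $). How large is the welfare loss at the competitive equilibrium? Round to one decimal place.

Market equilibrium (private): 38.5 + 1.6Q = 66.6 - 3.1Q → Q_m = 5.9787.
Social marginal benefit = demand + MEB = 82.5 - 2.4Q.
Set SMB = MC: 82.5 - 2.4Q = 38.5 + 1.6Q → Q* = 11.0000.
The loss is the area between SMB and MC from Q* to Q_m; with linear curves that's a triangle of height MEB(Q_m).
DWL = ½ × 5.0213 × 20.0851 = 50.4267.

DWL = $50.4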